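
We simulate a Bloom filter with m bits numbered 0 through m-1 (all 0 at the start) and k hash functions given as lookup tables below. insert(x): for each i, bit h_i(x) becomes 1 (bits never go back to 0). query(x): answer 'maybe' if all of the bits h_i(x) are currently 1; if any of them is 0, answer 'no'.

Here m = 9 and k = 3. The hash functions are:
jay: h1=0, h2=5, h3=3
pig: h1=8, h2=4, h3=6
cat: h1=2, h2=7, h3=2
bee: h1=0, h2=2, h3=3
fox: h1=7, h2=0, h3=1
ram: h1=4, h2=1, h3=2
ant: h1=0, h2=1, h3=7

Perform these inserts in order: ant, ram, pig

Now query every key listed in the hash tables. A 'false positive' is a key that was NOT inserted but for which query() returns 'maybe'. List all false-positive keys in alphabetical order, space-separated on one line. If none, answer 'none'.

Start: bits=000000000
After insert 'ant': sets bits 0 1 7 -> bits=110000010
After insert 'ram': sets bits 1 2 4 -> bits=111010010
After insert 'pig': sets bits 4 6 8 -> bits=111010111
Not inserted: bee cat fox jay — query each against bits=111010111:
query bee: checks bit0=1, bit2=1, bit3=0 (has a 0) -> no => not a false positive
query cat: checks bit2=1, bit7=1 (all 1) -> maybe => FALSE POSITIVE
query fox: checks bit0=1, bit1=1, bit7=1 (all 1) -> maybe => FALSE POSITIVE
query jay: checks bit0=1, bit3=0, bit5=0 (has a 0) -> no => not a false positive
False positives (alphabetical): cat fox

Answer: cat fox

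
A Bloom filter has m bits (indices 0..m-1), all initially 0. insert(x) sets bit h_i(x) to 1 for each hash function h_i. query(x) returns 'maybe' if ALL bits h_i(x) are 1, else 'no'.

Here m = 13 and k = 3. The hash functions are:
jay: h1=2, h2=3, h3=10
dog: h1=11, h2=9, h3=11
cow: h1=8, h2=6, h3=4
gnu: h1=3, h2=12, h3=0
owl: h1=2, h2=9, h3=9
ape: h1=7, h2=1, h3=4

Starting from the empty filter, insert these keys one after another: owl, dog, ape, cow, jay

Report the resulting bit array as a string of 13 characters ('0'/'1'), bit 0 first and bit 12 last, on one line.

Answer: 0111101111110

Derivation:
Start: bits=0000000000000
After insert 'owl': sets bits 2 9 -> bits=0010000001000
After insert 'dog': sets bits 9 11 -> bits=0010000001010
After insert 'ape': sets bits 1 4 7 -> bits=0110100101010
After insert 'cow': sets bits 4 6 8 -> bits=0110101111010
After insert 'jay': sets bits 2 3 10 -> bits=0111101111110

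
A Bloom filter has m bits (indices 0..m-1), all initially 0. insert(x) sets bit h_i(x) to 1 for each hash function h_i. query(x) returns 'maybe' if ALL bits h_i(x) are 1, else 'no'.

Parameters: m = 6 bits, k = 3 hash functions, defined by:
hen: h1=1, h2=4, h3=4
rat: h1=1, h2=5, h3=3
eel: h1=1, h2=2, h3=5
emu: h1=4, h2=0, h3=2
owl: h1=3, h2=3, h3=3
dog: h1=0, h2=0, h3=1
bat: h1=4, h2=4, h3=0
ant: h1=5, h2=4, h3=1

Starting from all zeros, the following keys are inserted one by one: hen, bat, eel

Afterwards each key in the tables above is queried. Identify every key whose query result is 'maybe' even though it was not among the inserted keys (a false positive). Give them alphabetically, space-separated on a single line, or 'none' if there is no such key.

Answer: ant dog emu

Derivation:
Start: bits=000000
After insert 'hen': sets bits 1 4 -> bits=010010
After insert 'bat': sets bits 0 4 -> bits=110010
After insert 'eel': sets bits 1 2 5 -> bits=111011
Not inserted: ant dog emu owl rat — query each against bits=111011:
query ant: checks bit1=1, bit4=1, bit5=1 (all 1) -> maybe => FALSE POSITIVE
query dog: checks bit0=1, bit1=1 (all 1) -> maybe => FALSE POSITIVE
query emu: checks bit0=1, bit2=1, bit4=1 (all 1) -> maybe => FALSE POSITIVE
query owl: checks bit3=0 (has a 0) -> no => not a false positive
query rat: checks bit1=1, bit3=0, bit5=1 (has a 0) -> no => not a false positive
False positives (alphabetical): ant dog emu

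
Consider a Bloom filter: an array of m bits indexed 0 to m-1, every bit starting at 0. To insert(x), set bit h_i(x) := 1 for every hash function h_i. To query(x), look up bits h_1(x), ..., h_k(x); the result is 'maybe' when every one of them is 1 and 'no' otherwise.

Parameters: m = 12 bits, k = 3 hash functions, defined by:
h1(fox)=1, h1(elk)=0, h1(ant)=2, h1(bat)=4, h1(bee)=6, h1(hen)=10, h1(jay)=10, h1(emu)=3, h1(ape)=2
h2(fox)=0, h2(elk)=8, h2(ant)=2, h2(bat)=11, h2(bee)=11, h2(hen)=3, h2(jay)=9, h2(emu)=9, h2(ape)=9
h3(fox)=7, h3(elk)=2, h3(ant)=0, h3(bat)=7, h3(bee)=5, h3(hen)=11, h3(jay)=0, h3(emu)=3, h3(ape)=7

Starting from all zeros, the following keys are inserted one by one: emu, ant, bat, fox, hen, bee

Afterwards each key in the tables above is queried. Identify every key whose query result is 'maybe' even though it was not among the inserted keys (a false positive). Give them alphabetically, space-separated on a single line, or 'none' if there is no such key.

Start: bits=000000000000
After insert 'emu': sets bits 3 9 -> bits=000100000100
After insert 'ant': sets bits 0 2 -> bits=101100000100
After insert 'bat': sets bits 4 7 11 -> bits=101110010101
After insert 'fox': sets bits 0 1 7 -> bits=111110010101
After insert 'hen': sets bits 3 10 11 -> bits=111110010111
After insert 'bee': sets bits 5 6 11 -> bits=111111110111
Not inserted: ape elk jay — query each against bits=111111110111:
query ape: checks bit2=1, bit7=1, bit9=1 (all 1) -> maybe => FALSE POSITIVE
query elk: checks bit0=1, bit2=1, bit8=0 (has a 0) -> no => not a false positive
query jay: checks bit0=1, bit9=1, bit10=1 (all 1) -> maybe => FALSE POSITIVE
False positives (alphabetical): ape jay

Answer: ape jay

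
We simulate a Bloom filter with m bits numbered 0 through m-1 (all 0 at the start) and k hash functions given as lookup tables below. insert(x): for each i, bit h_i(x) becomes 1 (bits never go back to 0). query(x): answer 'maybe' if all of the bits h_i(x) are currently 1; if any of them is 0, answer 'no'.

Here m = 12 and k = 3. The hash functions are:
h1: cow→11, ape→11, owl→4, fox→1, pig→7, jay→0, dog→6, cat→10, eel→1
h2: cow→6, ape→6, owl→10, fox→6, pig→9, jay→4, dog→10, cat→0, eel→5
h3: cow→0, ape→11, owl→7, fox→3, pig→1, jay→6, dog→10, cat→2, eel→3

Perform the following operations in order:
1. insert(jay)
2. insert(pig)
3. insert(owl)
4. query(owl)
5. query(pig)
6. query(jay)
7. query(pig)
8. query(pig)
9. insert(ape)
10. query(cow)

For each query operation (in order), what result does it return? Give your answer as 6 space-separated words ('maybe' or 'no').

Answer: maybe maybe maybe maybe maybe maybe

Derivation:
Start: bits=000000000000
Op 1: insert jay -> sets bits 0 4 6 -> bits=100010100000
Op 2: insert pig -> sets bits 1 7 9 -> bits=110010110100
Op 3: insert owl -> sets bits 4 7 10 -> bits=110010110110
Op 4: query owl -> checks bit4=1, bit7=1, bit10=1 (all 1) -> maybe
Op 5: query pig -> checks bit1=1, bit7=1, bit9=1 (all 1) -> maybe
Op 6: query jay -> checks bit0=1, bit4=1, bit6=1 (all 1) -> maybe
Op 7: query pig -> checks bit1=1, bit7=1, bit9=1 (all 1) -> maybe
Op 8: query pig -> checks bit1=1, bit7=1, bit9=1 (all 1) -> maybe
Op 9: insert ape -> sets bits 6 11 -> bits=110010110111
Op 10: query cow -> checks bit0=1, bit6=1, bit11=1 (all 1) -> maybe
Query results in order: maybe maybe maybe maybe maybe maybe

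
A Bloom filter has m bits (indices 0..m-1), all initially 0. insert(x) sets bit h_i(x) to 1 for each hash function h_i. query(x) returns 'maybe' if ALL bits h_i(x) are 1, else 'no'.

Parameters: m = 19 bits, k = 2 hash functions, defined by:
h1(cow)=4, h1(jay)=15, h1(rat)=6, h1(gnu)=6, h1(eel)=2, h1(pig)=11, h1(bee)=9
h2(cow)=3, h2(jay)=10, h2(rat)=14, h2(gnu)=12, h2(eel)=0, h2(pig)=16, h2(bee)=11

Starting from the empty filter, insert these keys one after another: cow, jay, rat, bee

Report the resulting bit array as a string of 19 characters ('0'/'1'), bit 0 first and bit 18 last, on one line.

Answer: 0001101001110011000

Derivation:
Start: bits=0000000000000000000
After insert 'cow': sets bits 3 4 -> bits=0001100000000000000
After insert 'jay': sets bits 10 15 -> bits=0001100000100001000
After insert 'rat': sets bits 6 14 -> bits=0001101000100011000
After insert 'bee': sets bits 9 11 -> bits=0001101001110011000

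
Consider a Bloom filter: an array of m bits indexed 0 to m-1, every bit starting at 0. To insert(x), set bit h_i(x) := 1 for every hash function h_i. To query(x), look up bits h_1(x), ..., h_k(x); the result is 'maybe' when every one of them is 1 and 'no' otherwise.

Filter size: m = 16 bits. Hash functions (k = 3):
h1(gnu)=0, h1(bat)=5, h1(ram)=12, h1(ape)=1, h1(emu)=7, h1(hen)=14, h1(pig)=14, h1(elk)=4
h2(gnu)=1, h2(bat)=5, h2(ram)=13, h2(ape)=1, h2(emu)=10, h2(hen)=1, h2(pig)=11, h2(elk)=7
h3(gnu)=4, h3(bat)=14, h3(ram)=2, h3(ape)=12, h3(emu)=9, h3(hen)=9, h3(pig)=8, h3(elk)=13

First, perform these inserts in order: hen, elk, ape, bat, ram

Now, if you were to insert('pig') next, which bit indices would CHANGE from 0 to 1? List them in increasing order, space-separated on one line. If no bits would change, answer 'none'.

Answer: 8 11

Derivation:
Start: bits=0000000000000000
After insert 'hen': sets bits 1 9 14 -> bits=0100000001000010
After insert 'elk': sets bits 4 7 13 -> bits=0100100101000110
After insert 'ape': sets bits 1 12 -> bits=0100100101001110
After insert 'bat': sets bits 5 14 -> bits=0100110101001110
After insert 'ram': sets bits 2 12 13 -> bits=0110110101001110
insert 'pig' would touch bits 8 11 14; currently bit8=0, bit11=0, bit14=1
Bits that are 0 among those (would change 0->1): 8 11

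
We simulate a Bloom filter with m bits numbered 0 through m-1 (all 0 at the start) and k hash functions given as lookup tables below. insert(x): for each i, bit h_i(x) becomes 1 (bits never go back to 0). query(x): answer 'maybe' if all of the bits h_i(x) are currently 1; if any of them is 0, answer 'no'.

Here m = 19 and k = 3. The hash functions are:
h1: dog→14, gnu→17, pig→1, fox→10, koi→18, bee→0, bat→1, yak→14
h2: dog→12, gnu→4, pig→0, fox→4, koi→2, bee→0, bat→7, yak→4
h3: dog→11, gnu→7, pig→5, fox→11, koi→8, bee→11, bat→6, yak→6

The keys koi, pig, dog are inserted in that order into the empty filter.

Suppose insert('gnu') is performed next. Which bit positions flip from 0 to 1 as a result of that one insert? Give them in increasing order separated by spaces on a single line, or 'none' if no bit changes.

Answer: 4 7 17

Derivation:
Start: bits=0000000000000000000
After insert 'koi': sets bits 2 8 18 -> bits=0010000010000000001
After insert 'pig': sets bits 0 1 5 -> bits=1110010010000000001
After insert 'dog': sets bits 11 12 14 -> bits=1110010010011010001
insert 'gnu' would touch bits 4 7 17; currently bit4=0, bit7=0, bit17=0
Bits that are 0 among those (would change 0->1): 4 7 17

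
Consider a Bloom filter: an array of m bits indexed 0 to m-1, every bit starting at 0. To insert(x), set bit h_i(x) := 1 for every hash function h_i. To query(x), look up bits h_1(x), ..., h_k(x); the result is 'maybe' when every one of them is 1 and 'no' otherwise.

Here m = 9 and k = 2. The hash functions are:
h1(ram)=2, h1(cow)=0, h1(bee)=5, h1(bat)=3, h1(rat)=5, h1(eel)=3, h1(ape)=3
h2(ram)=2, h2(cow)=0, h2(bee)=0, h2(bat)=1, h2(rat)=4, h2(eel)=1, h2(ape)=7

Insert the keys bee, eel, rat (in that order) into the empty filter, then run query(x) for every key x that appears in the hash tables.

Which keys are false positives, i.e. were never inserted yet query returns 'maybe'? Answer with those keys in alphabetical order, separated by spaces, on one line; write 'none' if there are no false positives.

Start: bits=000000000
After insert 'bee': sets bits 0 5 -> bits=100001000
After insert 'eel': sets bits 1 3 -> bits=110101000
After insert 'rat': sets bits 4 5 -> bits=110111000
Not inserted: ape bat cow ram — query each against bits=110111000:
query ape: checks bit3=1, bit7=0 (has a 0) -> no => not a false positive
query bat: checks bit1=1, bit3=1 (all 1) -> maybe => FALSE POSITIVE
query cow: checks bit0=1 (all 1) -> maybe => FALSE POSITIVE
query ram: checks bit2=0 (has a 0) -> no => not a false positive
False positives (alphabetical): bat cow

Answer: bat cow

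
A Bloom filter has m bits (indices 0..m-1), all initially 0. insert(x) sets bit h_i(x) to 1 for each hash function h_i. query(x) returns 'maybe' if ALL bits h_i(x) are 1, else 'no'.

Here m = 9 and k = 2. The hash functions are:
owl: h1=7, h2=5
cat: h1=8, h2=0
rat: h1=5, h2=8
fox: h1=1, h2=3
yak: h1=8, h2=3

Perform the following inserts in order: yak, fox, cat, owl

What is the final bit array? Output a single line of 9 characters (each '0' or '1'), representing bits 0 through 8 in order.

Start: bits=000000000
After insert 'yak': sets bits 3 8 -> bits=000100001
After insert 'fox': sets bits 1 3 -> bits=010100001
After insert 'cat': sets bits 0 8 -> bits=110100001
After insert 'owl': sets bits 5 7 -> bits=110101011

Answer: 110101011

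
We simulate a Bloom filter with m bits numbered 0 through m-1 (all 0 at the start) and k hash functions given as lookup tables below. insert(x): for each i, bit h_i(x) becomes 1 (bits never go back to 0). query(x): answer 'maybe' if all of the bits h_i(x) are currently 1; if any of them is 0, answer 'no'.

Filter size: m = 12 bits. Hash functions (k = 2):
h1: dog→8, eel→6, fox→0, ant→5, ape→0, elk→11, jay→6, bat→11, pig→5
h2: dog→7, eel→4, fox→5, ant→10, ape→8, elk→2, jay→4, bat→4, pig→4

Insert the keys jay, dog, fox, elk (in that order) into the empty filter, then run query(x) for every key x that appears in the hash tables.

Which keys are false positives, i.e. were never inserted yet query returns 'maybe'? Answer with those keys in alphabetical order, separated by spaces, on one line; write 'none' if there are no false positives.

Answer: ape bat eel pig

Derivation:
Start: bits=000000000000
After insert 'jay': sets bits 4 6 -> bits=000010100000
After insert 'dog': sets bits 7 8 -> bits=000010111000
After insert 'fox': sets bits 0 5 -> bits=100011111000
After insert 'elk': sets bits 2 11 -> bits=101011111001
Not inserted: ant ape bat eel pig — query each against bits=101011111001:
query ant: checks bit5=1, bit10=0 (has a 0) -> no => not a false positive
query ape: checks bit0=1, bit8=1 (all 1) -> maybe => FALSE POSITIVE
query bat: checks bit4=1, bit11=1 (all 1) -> maybe => FALSE POSITIVE
query eel: checks bit4=1, bit6=1 (all 1) -> maybe => FALSE POSITIVE
query pig: checks bit4=1, bit5=1 (all 1) -> maybe => FALSE POSITIVE
False positives (alphabetical): ape bat eel pig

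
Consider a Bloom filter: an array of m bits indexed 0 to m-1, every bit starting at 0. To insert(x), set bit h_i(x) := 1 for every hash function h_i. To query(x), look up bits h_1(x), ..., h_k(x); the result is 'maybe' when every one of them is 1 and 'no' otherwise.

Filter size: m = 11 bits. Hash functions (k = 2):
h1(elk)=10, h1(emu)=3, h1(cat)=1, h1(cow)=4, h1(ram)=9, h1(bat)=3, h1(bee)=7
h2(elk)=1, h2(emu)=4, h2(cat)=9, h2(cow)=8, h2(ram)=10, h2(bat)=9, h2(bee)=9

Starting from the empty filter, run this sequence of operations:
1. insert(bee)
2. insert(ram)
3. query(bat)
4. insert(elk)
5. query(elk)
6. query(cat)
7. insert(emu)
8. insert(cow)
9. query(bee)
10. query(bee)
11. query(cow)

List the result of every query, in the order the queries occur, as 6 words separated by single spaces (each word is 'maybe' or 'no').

Start: bits=00000000000
Op 1: insert bee -> sets bits 7 9 -> bits=00000001010
Op 2: insert ram -> sets bits 9 10 -> bits=00000001011
Op 3: query bat -> checks bit3=0, bit9=1 (has a 0) -> no
Op 4: insert elk -> sets bits 1 10 -> bits=01000001011
Op 5: query elk -> checks bit1=1, bit10=1 (all 1) -> maybe
Op 6: query cat -> checks bit1=1, bit9=1 (all 1) -> maybe
Op 7: insert emu -> sets bits 3 4 -> bits=01011001011
Op 8: insert cow -> sets bits 4 8 -> bits=01011001111
Op 9: query bee -> checks bit7=1, bit9=1 (all 1) -> maybe
Op 10: query bee -> checks bit7=1, bit9=1 (all 1) -> maybe
Op 11: query cow -> checks bit4=1, bit8=1 (all 1) -> maybe
Query results in order: no maybe maybe maybe maybe maybe

Answer: no maybe maybe maybe maybe maybe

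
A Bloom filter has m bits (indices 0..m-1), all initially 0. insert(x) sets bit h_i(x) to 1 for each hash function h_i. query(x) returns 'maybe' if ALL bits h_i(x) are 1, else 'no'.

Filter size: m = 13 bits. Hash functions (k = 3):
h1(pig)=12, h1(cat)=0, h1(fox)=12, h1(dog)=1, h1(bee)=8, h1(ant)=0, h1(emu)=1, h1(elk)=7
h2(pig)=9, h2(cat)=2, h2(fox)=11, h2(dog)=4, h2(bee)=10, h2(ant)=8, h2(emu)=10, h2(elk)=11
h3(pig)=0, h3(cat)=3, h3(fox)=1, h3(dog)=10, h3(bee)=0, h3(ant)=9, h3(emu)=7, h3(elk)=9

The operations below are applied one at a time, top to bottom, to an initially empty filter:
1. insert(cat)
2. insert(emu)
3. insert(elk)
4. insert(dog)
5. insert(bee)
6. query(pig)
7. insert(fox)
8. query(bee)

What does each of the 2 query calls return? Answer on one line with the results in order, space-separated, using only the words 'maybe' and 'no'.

Answer: no maybe

Derivation:
Start: bits=0000000000000
Op 1: insert cat -> sets bits 0 2 3 -> bits=1011000000000
Op 2: insert emu -> sets bits 1 7 10 -> bits=1111000100100
Op 3: insert elk -> sets bits 7 9 11 -> bits=1111000101110
Op 4: insert dog -> sets bits 1 4 10 -> bits=1111100101110
Op 5: insert bee -> sets bits 0 8 10 -> bits=1111100111110
Op 6: query pig -> checks bit0=1, bit9=1, bit12=0 (has a 0) -> no
Op 7: insert fox -> sets bits 1 11 12 -> bits=1111100111111
Op 8: query bee -> checks bit0=1, bit8=1, bit10=1 (all 1) -> maybe
Query results in order: no maybe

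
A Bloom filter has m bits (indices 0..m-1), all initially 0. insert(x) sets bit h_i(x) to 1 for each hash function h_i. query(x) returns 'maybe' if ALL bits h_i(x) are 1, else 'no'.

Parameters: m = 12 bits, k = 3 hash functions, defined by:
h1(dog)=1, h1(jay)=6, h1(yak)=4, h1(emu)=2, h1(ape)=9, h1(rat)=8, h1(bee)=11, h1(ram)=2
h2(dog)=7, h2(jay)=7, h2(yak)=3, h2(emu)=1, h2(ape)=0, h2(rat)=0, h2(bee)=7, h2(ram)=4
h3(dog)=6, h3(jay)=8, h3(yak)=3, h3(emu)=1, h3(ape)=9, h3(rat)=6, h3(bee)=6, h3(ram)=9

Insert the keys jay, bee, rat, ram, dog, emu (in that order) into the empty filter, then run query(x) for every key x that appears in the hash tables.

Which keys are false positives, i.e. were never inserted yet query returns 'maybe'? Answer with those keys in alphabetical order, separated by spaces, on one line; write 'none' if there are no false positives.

Start: bits=000000000000
After insert 'jay': sets bits 6 7 8 -> bits=000000111000
After insert 'bee': sets bits 6 7 11 -> bits=000000111001
After insert 'rat': sets bits 0 6 8 -> bits=100000111001
After insert 'ram': sets bits 2 4 9 -> bits=101010111101
After insert 'dog': sets bits 1 6 7 -> bits=111010111101
After insert 'emu': sets bits 1 2 -> bits=111010111101
Not inserted: ape yak — query each against bits=111010111101:
query ape: checks bit0=1, bit9=1 (all 1) -> maybe => FALSE POSITIVE
query yak: checks bit3=0, bit4=1 (has a 0) -> no => not a false positive
False positives (alphabetical): ape

Answer: ape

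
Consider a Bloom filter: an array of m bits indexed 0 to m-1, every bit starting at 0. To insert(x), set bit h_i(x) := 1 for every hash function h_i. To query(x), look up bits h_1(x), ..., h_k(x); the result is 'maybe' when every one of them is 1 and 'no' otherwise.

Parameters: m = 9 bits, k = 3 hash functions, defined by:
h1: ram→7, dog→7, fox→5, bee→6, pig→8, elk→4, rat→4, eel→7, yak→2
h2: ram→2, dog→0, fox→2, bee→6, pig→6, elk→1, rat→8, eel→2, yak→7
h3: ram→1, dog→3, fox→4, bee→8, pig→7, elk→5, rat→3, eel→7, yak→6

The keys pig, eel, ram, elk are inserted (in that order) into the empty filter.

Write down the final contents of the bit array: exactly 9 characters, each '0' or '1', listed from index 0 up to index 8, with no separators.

Answer: 011011111

Derivation:
Start: bits=000000000
After insert 'pig': sets bits 6 7 8 -> bits=000000111
After insert 'eel': sets bits 2 7 -> bits=001000111
After insert 'ram': sets bits 1 2 7 -> bits=011000111
After insert 'elk': sets bits 1 4 5 -> bits=011011111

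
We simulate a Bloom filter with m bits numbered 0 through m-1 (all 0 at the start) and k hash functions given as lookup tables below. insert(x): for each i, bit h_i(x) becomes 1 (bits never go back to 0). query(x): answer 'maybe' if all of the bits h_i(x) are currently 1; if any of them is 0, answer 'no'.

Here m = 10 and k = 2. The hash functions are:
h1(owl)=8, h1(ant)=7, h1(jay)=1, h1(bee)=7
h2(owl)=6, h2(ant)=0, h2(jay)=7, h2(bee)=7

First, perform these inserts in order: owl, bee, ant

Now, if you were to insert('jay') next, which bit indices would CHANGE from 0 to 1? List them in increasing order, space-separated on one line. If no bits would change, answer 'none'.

Start: bits=0000000000
After insert 'owl': sets bits 6 8 -> bits=0000001010
After insert 'bee': sets bits 7 -> bits=0000001110
After insert 'ant': sets bits 0 7 -> bits=1000001110
insert 'jay' would touch bits 1 7; currently bit1=0, bit7=1
Bits that are 0 among those (would change 0->1): 1

Answer: 1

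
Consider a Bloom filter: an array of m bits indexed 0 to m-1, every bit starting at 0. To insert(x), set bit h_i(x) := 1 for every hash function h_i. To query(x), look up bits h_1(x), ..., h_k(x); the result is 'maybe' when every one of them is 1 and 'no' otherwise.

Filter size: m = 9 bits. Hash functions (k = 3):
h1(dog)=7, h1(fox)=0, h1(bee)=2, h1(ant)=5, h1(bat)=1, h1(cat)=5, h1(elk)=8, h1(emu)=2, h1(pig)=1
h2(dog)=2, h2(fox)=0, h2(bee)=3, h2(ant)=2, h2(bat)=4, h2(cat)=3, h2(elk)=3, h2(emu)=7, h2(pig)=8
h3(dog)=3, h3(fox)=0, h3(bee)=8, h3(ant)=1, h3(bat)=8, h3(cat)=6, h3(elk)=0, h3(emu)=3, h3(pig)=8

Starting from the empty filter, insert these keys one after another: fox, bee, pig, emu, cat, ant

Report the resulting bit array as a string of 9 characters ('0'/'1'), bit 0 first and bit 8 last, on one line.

Start: bits=000000000
After insert 'fox': sets bits 0 -> bits=100000000
After insert 'bee': sets bits 2 3 8 -> bits=101100001
After insert 'pig': sets bits 1 8 -> bits=111100001
After insert 'emu': sets bits 2 3 7 -> bits=111100011
After insert 'cat': sets bits 3 5 6 -> bits=111101111
After insert 'ant': sets bits 1 2 5 -> bits=111101111

Answer: 111101111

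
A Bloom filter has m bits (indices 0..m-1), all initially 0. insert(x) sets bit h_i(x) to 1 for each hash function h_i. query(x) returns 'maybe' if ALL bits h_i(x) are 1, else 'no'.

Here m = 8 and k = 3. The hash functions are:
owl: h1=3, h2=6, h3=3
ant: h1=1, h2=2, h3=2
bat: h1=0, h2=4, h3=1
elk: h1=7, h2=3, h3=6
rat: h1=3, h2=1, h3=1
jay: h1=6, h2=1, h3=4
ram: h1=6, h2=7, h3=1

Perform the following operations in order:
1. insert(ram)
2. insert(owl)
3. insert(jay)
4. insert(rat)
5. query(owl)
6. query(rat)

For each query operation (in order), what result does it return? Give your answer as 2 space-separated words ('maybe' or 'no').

Start: bits=00000000
Op 1: insert ram -> sets bits 1 6 7 -> bits=01000011
Op 2: insert owl -> sets bits 3 6 -> bits=01010011
Op 3: insert jay -> sets bits 1 4 6 -> bits=01011011
Op 4: insert rat -> sets bits 1 3 -> bits=01011011
Op 5: query owl -> checks bit3=1, bit6=1 (all 1) -> maybe
Op 6: query rat -> checks bit1=1, bit3=1 (all 1) -> maybe
Query results in order: maybe maybe

Answer: maybe maybe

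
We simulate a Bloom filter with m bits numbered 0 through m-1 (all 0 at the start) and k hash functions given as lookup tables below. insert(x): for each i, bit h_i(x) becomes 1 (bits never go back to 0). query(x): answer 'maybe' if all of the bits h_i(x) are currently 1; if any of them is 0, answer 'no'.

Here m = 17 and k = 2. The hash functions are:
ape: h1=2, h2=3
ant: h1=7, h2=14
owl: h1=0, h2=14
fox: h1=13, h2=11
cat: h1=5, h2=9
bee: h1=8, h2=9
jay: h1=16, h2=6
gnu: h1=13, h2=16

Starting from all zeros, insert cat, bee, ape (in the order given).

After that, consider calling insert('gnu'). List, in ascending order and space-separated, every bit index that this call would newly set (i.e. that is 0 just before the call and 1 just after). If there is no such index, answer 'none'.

Start: bits=00000000000000000
After insert 'cat': sets bits 5 9 -> bits=00000100010000000
After insert 'bee': sets bits 8 9 -> bits=00000100110000000
After insert 'ape': sets bits 2 3 -> bits=00110100110000000
insert 'gnu' would touch bits 13 16; currently bit13=0, bit16=0
Bits that are 0 among those (would change 0->1): 13 16

Answer: 13 16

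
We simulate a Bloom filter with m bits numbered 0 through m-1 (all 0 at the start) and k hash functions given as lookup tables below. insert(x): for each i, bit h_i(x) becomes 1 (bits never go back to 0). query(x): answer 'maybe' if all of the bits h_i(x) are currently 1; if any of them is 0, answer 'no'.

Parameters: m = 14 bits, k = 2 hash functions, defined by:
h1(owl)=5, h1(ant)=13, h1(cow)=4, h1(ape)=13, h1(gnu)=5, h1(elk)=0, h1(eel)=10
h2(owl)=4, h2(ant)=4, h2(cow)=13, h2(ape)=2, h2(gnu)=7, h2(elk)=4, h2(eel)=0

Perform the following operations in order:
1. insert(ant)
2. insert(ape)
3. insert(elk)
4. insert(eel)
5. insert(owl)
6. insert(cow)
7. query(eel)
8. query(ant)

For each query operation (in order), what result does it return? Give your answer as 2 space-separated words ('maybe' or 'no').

Answer: maybe maybe

Derivation:
Start: bits=00000000000000
Op 1: insert ant -> sets bits 4 13 -> bits=00001000000001
Op 2: insert ape -> sets bits 2 13 -> bits=00101000000001
Op 3: insert elk -> sets bits 0 4 -> bits=10101000000001
Op 4: insert eel -> sets bits 0 10 -> bits=10101000001001
Op 5: insert owl -> sets bits 4 5 -> bits=10101100001001
Op 6: insert cow -> sets bits 4 13 -> bits=10101100001001
Op 7: query eel -> checks bit0=1, bit10=1 (all 1) -> maybe
Op 8: query ant -> checks bit4=1, bit13=1 (all 1) -> maybe
Query results in order: maybe maybe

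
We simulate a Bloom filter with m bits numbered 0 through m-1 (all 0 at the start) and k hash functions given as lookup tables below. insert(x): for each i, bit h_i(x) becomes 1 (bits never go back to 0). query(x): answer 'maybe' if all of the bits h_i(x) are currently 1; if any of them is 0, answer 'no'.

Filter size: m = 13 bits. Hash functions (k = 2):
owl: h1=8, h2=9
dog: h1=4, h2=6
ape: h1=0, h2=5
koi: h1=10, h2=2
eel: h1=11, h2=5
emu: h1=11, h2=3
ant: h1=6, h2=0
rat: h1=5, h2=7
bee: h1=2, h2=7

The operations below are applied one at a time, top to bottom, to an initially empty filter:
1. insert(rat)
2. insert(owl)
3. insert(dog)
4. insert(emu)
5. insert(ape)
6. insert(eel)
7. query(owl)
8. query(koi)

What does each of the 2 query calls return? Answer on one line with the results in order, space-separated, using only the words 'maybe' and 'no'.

Answer: maybe no

Derivation:
Start: bits=0000000000000
Op 1: insert rat -> sets bits 5 7 -> bits=0000010100000
Op 2: insert owl -> sets bits 8 9 -> bits=0000010111000
Op 3: insert dog -> sets bits 4 6 -> bits=0000111111000
Op 4: insert emu -> sets bits 3 11 -> bits=0001111111010
Op 5: insert ape -> sets bits 0 5 -> bits=1001111111010
Op 6: insert eel -> sets bits 5 11 -> bits=1001111111010
Op 7: query owl -> checks bit8=1, bit9=1 (all 1) -> maybe
Op 8: query koi -> checks bit2=0, bit10=0 (has a 0) -> no
Query results in order: maybe no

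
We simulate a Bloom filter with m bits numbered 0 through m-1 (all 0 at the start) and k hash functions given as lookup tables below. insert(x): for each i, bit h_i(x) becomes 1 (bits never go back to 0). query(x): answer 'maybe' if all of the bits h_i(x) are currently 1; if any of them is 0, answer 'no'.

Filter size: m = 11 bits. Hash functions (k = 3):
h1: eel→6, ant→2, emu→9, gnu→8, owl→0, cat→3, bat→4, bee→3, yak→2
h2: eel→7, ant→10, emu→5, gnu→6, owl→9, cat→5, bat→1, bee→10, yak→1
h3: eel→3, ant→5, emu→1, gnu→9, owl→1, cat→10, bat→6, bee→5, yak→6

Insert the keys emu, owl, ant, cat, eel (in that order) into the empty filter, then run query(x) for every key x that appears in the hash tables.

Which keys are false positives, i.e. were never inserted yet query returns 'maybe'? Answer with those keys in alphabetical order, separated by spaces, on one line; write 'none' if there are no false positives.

Start: bits=00000000000
After insert 'emu': sets bits 1 5 9 -> bits=01000100010
After insert 'owl': sets bits 0 1 9 -> bits=11000100010
After insert 'ant': sets bits 2 5 10 -> bits=11100100011
After insert 'cat': sets bits 3 5 10 -> bits=11110100011
After insert 'eel': sets bits 3 6 7 -> bits=11110111011
Not inserted: bat bee gnu yak — query each against bits=11110111011:
query bat: checks bit1=1, bit4=0, bit6=1 (has a 0) -> no => not a false positive
query bee: checks bit3=1, bit5=1, bit10=1 (all 1) -> maybe => FALSE POSITIVE
query gnu: checks bit6=1, bit8=0, bit9=1 (has a 0) -> no => not a false positive
query yak: checks bit1=1, bit2=1, bit6=1 (all 1) -> maybe => FALSE POSITIVE
False positives (alphabetical): bee yak

Answer: bee yak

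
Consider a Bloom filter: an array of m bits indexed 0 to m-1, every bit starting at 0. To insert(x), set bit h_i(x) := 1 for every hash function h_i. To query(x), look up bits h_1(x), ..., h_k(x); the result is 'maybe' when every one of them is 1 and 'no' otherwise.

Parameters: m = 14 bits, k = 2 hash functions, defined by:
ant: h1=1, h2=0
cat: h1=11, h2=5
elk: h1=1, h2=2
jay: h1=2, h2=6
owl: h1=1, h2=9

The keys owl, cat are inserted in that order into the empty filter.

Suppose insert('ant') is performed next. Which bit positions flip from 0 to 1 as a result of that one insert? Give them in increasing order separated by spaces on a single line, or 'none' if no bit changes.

Start: bits=00000000000000
After insert 'owl': sets bits 1 9 -> bits=01000000010000
After insert 'cat': sets bits 5 11 -> bits=01000100010100
insert 'ant' would touch bits 0 1; currently bit0=0, bit1=1
Bits that are 0 among those (would change 0->1): 0

Answer: 0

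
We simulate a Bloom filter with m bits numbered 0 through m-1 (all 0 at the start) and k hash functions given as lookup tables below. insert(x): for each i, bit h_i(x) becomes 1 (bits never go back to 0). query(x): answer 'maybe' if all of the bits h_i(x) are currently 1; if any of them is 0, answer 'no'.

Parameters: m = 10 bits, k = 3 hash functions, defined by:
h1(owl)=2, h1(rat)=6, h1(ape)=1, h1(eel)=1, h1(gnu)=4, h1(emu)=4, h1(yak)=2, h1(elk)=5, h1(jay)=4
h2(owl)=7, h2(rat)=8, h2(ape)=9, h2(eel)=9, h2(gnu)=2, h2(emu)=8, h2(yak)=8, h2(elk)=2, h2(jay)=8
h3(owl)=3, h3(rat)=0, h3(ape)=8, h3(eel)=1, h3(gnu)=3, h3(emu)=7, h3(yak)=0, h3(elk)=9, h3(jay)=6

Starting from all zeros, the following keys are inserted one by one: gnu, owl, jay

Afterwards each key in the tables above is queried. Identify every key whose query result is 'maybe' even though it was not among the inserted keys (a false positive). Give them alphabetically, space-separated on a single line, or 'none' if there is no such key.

Start: bits=0000000000
After insert 'gnu': sets bits 2 3 4 -> bits=0011100000
After insert 'owl': sets bits 2 3 7 -> bits=0011100100
After insert 'jay': sets bits 4 6 8 -> bits=0011101110
Not inserted: ape eel elk emu rat yak — query each against bits=0011101110:
query ape: checks bit1=0, bit8=1, bit9=0 (has a 0) -> no => not a false positive
query eel: checks bit1=0, bit9=0 (has a 0) -> no => not a false positive
query elk: checks bit2=1, bit5=0, bit9=0 (has a 0) -> no => not a false positive
query emu: checks bit4=1, bit7=1, bit8=1 (all 1) -> maybe => FALSE POSITIVE
query rat: checks bit0=0, bit6=1, bit8=1 (has a 0) -> no => not a false positive
query yak: checks bit0=0, bit2=1, bit8=1 (has a 0) -> no => not a false positive
False positives (alphabetical): emu

Answer: emu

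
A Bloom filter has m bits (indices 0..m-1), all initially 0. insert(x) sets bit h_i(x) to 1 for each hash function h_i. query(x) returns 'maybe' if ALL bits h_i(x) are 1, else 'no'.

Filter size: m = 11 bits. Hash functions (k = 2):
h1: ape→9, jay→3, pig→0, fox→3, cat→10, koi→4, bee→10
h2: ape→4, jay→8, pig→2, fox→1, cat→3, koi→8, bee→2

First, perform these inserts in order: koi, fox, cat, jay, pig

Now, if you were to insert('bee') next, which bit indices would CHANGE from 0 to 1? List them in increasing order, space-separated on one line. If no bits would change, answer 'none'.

Start: bits=00000000000
After insert 'koi': sets bits 4 8 -> bits=00001000100
After insert 'fox': sets bits 1 3 -> bits=01011000100
After insert 'cat': sets bits 3 10 -> bits=01011000101
After insert 'jay': sets bits 3 8 -> bits=01011000101
After insert 'pig': sets bits 0 2 -> bits=11111000101
insert 'bee' would touch bits 2 10; currently bit2=1, bit10=1
Bits that are 0 among those (would change 0->1): none

Answer: none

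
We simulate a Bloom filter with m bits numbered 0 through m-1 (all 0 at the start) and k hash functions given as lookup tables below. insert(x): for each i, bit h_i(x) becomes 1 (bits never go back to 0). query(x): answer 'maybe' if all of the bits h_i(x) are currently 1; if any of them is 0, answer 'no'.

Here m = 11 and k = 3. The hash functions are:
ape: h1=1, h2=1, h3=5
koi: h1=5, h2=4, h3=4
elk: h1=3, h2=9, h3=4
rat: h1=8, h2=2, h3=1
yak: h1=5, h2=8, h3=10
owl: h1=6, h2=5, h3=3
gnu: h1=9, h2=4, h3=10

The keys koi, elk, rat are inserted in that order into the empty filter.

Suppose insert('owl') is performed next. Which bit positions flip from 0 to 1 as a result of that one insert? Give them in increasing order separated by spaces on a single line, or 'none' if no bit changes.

Answer: 6

Derivation:
Start: bits=00000000000
After insert 'koi': sets bits 4 5 -> bits=00001100000
After insert 'elk': sets bits 3 4 9 -> bits=00011100010
After insert 'rat': sets bits 1 2 8 -> bits=01111100110
insert 'owl' would touch bits 3 5 6; currently bit3=1, bit5=1, bit6=0
Bits that are 0 among those (would change 0->1): 6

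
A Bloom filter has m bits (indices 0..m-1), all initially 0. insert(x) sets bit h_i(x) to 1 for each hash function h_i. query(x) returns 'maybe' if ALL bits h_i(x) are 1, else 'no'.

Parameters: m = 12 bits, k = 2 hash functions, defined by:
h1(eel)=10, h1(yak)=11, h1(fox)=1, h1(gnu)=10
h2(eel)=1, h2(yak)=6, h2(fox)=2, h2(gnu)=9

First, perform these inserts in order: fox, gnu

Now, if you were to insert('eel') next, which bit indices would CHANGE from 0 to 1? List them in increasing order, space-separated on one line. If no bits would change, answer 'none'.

Answer: none

Derivation:
Start: bits=000000000000
After insert 'fox': sets bits 1 2 -> bits=011000000000
After insert 'gnu': sets bits 9 10 -> bits=011000000110
insert 'eel' would touch bits 1 10; currently bit1=1, bit10=1
Bits that are 0 among those (would change 0->1): none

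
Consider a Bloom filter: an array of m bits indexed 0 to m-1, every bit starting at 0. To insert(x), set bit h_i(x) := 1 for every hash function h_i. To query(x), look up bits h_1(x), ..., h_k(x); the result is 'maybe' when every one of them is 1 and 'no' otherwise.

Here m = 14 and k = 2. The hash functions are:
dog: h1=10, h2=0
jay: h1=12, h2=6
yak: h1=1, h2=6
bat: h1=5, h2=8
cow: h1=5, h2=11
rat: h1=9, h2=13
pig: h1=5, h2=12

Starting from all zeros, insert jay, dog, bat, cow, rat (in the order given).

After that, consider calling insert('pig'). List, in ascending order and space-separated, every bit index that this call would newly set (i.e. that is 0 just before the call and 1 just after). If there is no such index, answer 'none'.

Start: bits=00000000000000
After insert 'jay': sets bits 6 12 -> bits=00000010000010
After insert 'dog': sets bits 0 10 -> bits=10000010001010
After insert 'bat': sets bits 5 8 -> bits=10000110101010
After insert 'cow': sets bits 5 11 -> bits=10000110101110
After insert 'rat': sets bits 9 13 -> bits=10000110111111
insert 'pig' would touch bits 5 12; currently bit5=1, bit12=1
Bits that are 0 among those (would change 0->1): none

Answer: none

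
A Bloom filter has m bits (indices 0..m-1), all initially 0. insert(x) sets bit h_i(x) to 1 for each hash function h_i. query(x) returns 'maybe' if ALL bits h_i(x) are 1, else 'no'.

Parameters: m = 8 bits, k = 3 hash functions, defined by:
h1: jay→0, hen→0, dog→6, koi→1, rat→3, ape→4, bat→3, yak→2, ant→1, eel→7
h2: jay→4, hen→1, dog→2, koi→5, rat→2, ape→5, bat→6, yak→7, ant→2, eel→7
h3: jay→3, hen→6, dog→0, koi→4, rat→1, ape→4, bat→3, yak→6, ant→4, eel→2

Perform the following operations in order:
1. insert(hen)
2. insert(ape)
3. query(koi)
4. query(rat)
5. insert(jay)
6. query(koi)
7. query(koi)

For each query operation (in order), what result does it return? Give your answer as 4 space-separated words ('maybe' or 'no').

Answer: maybe no maybe maybe

Derivation:
Start: bits=00000000
Op 1: insert hen -> sets bits 0 1 6 -> bits=11000010
Op 2: insert ape -> sets bits 4 5 -> bits=11001110
Op 3: query koi -> checks bit1=1, bit4=1, bit5=1 (all 1) -> maybe
Op 4: query rat -> checks bit1=1, bit2=0, bit3=0 (has a 0) -> no
Op 5: insert jay -> sets bits 0 3 4 -> bits=11011110
Op 6: query koi -> checks bit1=1, bit4=1, bit5=1 (all 1) -> maybe
Op 7: query koi -> checks bit1=1, bit4=1, bit5=1 (all 1) -> maybe
Query results in order: maybe no maybe maybe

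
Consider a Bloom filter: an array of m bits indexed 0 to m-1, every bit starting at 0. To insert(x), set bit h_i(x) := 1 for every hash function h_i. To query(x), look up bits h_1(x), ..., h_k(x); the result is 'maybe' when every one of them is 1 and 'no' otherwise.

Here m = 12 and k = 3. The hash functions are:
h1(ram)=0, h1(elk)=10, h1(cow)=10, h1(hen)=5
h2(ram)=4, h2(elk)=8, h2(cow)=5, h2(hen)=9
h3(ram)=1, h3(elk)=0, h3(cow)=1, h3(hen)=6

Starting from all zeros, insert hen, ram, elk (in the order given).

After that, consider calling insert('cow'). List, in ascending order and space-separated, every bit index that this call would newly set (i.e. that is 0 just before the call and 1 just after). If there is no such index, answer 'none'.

Start: bits=000000000000
After insert 'hen': sets bits 5 6 9 -> bits=000001100100
After insert 'ram': sets bits 0 1 4 -> bits=110011100100
After insert 'elk': sets bits 0 8 10 -> bits=110011101110
insert 'cow' would touch bits 1 5 10; currently bit1=1, bit5=1, bit10=1
Bits that are 0 among those (would change 0->1): none

Answer: none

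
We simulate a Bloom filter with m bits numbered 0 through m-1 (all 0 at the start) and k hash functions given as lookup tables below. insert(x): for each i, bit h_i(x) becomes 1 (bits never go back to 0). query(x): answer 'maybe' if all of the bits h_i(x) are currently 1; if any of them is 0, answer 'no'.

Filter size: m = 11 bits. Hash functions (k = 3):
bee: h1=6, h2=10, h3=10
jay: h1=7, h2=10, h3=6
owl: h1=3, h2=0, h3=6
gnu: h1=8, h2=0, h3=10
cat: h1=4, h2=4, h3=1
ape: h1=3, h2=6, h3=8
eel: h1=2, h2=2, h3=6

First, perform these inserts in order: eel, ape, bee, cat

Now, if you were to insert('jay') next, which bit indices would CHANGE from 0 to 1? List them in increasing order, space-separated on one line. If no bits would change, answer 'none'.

Answer: 7

Derivation:
Start: bits=00000000000
After insert 'eel': sets bits 2 6 -> bits=00100010000
After insert 'ape': sets bits 3 6 8 -> bits=00110010100
After insert 'bee': sets bits 6 10 -> bits=00110010101
After insert 'cat': sets bits 1 4 -> bits=01111010101
insert 'jay' would touch bits 6 7 10; currently bit6=1, bit7=0, bit10=1
Bits that are 0 among those (would change 0->1): 7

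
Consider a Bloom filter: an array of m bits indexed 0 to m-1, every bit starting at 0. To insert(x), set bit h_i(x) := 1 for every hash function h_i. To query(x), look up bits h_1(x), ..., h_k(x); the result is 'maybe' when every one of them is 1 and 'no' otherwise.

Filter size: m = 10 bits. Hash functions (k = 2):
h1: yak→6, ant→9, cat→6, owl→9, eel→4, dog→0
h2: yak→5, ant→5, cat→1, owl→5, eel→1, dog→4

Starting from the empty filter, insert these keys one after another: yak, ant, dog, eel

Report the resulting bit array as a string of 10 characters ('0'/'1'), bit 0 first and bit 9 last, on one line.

Start: bits=0000000000
After insert 'yak': sets bits 5 6 -> bits=0000011000
After insert 'ant': sets bits 5 9 -> bits=0000011001
After insert 'dog': sets bits 0 4 -> bits=1000111001
After insert 'eel': sets bits 1 4 -> bits=1100111001

Answer: 1100111001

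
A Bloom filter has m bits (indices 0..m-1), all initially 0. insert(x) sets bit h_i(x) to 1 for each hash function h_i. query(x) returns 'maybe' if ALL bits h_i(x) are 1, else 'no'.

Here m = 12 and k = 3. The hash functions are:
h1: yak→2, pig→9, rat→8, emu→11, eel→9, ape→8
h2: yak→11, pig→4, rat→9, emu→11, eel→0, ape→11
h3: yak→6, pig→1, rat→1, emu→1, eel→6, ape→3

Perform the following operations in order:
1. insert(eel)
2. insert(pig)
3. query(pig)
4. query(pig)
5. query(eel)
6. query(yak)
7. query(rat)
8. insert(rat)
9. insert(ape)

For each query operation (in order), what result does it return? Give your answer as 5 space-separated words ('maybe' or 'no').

Answer: maybe maybe maybe no no

Derivation:
Start: bits=000000000000
Op 1: insert eel -> sets bits 0 6 9 -> bits=100000100100
Op 2: insert pig -> sets bits 1 4 9 -> bits=110010100100
Op 3: query pig -> checks bit1=1, bit4=1, bit9=1 (all 1) -> maybe
Op 4: query pig -> checks bit1=1, bit4=1, bit9=1 (all 1) -> maybe
Op 5: query eel -> checks bit0=1, bit6=1, bit9=1 (all 1) -> maybe
Op 6: query yak -> checks bit2=0, bit6=1, bit11=0 (has a 0) -> no
Op 7: query rat -> checks bit1=1, bit8=0, bit9=1 (has a 0) -> no
Op 8: insert rat -> sets bits 1 8 9 -> bits=110010101100
Op 9: insert ape -> sets bits 3 8 11 -> bits=110110101101
Query results in order: maybe maybe maybe no no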